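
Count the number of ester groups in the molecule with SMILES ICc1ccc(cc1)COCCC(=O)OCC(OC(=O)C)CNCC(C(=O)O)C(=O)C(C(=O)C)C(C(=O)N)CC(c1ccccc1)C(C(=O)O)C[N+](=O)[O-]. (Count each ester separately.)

Reading the structure from left to right:
  ICH2: halogen on an sp³ carbon → alkyl halide.
  C6H4: para-disubstituted benzene ring → arene.
  CH2OCH2: C–O–C with sp³ carbons on both sides and no adjacent C=O → ether.
  CH2COOCH2: –C(=O)–O–C with C on the carbonyl side → ester.
  CH(OCOCH3): pendant –OC(=O)CH3: an acyloxy group → ester.
  CH2NHCH2: C–N–C with sp³ carbons and no adjacent C=O → amine (secondary).
  CH(COOH): pendant –COOH: carbonyl C bonded to C and –OH → carboxylic acid.
  CO: –C(=O)– with carbon on both sides → ketone.
  CH(COCH3): pendant –COCH3: carbonyl C bonded to two carbons → ketone.
  CH(CONH2): pendant –CONH2: carbonyl C bonded to C and N → amide.
  CH(C6H5): pendant –C6H5: benzene ring → arene.
  CH(COOH): pendant –COOH: carbonyl C bonded to C and –OH → carboxylic acid.
  CH2NO2: –NO2 on carbon → nitro group.
Ester appears at: CH2COOCH2, CH(OCOCH3) → 2.

2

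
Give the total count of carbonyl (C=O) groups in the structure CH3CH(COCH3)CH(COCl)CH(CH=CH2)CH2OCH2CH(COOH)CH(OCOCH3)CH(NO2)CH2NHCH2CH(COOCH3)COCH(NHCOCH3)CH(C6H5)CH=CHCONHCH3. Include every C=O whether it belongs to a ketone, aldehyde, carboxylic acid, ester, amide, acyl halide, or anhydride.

8

CH(COCH3): ketone, 1 C=O (running total 1).
CH(COCl): acyl halide, 1 C=O (running total 2).
CH(COOH): carboxylic acid, 1 C=O (running total 3).
CH(OCOCH3): ester, 1 C=O (running total 4).
CH(COOCH3): ester, 1 C=O (running total 5).
CO: ketone, 1 C=O (running total 6).
CH(NHCOCH3): amide, 1 C=O (running total 7).
CONHCH3: amide, 1 C=O (running total 8).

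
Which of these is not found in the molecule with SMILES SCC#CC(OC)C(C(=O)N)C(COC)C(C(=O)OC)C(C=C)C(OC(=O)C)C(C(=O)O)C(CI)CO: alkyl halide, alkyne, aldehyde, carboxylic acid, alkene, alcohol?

carboxylic acid: present (CH(COOH) — pendant –COOH: carbonyl C bonded to C and –OH → carboxylic acid).
alkyl halide: present (CH(CH2I) — pendant –CH2X: halogen on sp³ carbon → alkyl halide).
alcohol: present (CH2OH — –OH on an sp³ carbon → alcohol).
alkyne: present (C≡C — C≡C triple bond → alkyne).
alkene: present (CH(CH=CH2) — pendant –CH=CH2: C=C double bond → alkene).
aldehyde: absent. In CH(COOH), the carbonyl carbon bears –OH, not –H, so it is a carboxylic acid.

aldehyde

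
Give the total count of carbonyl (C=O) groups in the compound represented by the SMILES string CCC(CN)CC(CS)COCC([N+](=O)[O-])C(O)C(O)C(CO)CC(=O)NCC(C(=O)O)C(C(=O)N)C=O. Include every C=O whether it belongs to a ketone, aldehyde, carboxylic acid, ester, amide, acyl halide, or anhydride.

CH2CONHCH2: amide, 1 C=O (running total 1).
CH(COOH): carboxylic acid, 1 C=O (running total 2).
CH(CONH2): amide, 1 C=O (running total 3).
CHO: aldehyde, 1 C=O (running total 4).

4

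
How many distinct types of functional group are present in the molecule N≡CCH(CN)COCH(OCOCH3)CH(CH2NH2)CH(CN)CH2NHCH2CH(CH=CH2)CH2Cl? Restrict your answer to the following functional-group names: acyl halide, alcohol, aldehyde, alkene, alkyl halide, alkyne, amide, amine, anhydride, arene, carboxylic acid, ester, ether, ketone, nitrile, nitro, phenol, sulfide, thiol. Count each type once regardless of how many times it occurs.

6

N≡C–: carbon triple-bonded to nitrogen → nitrile.
pendant –C≡N: nitrile.
–C(=O)– with carbon on both sides → ketone.
pendant –OC(=O)CH3: an acyloxy group → ester.
pendant –CH2NH2: N on sp³ C, no adjacent C=O → amine.
pendant –C≡N: nitrile.
C–N–C with sp³ carbons and no adjacent C=O → amine (secondary).
pendant –CH=CH2: C=C double bond → alkene.
halogen on an sp³ carbon → alkyl halide.
Distinct types present: alkene, alkyl halide, amine, ester, ketone, nitrile.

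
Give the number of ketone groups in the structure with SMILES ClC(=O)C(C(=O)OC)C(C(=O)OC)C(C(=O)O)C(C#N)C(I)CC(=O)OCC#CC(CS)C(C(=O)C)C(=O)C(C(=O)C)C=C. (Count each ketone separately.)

3

–C(=O)Cl: carbonyl C bonded to C and to a halogen → acyl halide (not alkyl halide).
pendant –COOCH3: carbonyl C bonded to C and –OCH3 → ester.
pendant –COOCH3: carbonyl C bonded to C and –OCH3 → ester.
pendant –COOH: carbonyl C bonded to C and –OH → carboxylic acid.
pendant –C≡N: nitrile.
halogen on an sp³ carbon → alkyl halide.
–C(=O)–O–C with C on the carbonyl side → ester.
C≡C triple bond → alkyne.
pendant –CH2SH → thiol.
pendant –COCH3: carbonyl C bonded to two carbons → ketone.
–C(=O)– with carbon on both sides → ketone.
pendant –COCH3: carbonyl C bonded to two carbons → ketone.
C=C double bond → alkene.
Ketone appears at: CH(COCH3), CO, CH(COCH3) → 3.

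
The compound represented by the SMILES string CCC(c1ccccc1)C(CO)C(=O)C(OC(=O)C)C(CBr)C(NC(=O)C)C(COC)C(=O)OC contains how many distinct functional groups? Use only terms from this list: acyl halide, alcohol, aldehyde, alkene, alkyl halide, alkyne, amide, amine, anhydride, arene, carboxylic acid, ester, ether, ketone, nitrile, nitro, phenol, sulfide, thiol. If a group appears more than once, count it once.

7

Working along the chain:
  CH(C6H5): pendant –C6H5: benzene ring → arene.
  CH(CH2OH): pendant –CH2OH on an sp³ backbone C → alcohol.
  CO: –C(=O)– with carbon on both sides → ketone.
  CH(OCOCH3): pendant –OC(=O)CH3: an acyloxy group → ester.
  CH(CH2Br): pendant –CH2X: halogen on sp³ carbon → alkyl halide.
  CH(NHCOCH3): pendant –NHC(=O)CH3: N bonded to a carbonyl → amide (not amine).
  CH(CH2OCH3): pendant –CH2OCH3: C–O–C linkage → ether.
  COOCH3: –C(=O)OCH3: carbonyl C bonded to C and to –OCH3 → ester (not ketone + ether).
Distinct types present: alcohol, alkyl halide, amide, arene, ester, ether, ketone.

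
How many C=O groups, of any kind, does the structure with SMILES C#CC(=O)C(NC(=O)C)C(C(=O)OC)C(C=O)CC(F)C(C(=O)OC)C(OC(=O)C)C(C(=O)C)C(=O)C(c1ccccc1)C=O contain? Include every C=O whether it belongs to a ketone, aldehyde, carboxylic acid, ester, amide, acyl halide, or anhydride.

CO: ketone, 1 C=O (running total 1).
CH(NHCOCH3): amide, 1 C=O (running total 2).
CH(COOCH3): ester, 1 C=O (running total 3).
CH(CHO): aldehyde, 1 C=O (running total 4).
CH(COOCH3): ester, 1 C=O (running total 5).
CH(OCOCH3): ester, 1 C=O (running total 6).
CH(COCH3): ketone, 1 C=O (running total 7).
CO: ketone, 1 C=O (running total 8).
CHO: aldehyde, 1 C=O (running total 9).

9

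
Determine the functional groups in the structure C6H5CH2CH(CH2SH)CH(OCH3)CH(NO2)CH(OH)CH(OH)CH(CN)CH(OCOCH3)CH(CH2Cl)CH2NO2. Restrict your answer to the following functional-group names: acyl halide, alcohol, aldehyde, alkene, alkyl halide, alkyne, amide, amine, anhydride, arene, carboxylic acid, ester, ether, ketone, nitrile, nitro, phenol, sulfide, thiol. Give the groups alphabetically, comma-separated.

C6H5– phenyl ring → arene.
pendant –CH2SH → thiol.
pendant –OCH3: C–O–C with sp³ C, no adjacent C=O → ether.
–NO2 on an sp³ carbon → nitro (the N=O is not a carbonyl).
–OH on an sp³ carbon → alcohol (secondary).
–OH on an sp³ carbon → alcohol (secondary).
pendant –C≡N: nitrile.
pendant –OC(=O)CH3: an acyloxy group → ester.
pendant –CH2X: halogen on sp³ carbon → alkyl halide.
–NO2 on carbon → nitro group.

alcohol, alkyl halide, arene, ester, ether, nitrile, nitro, thiol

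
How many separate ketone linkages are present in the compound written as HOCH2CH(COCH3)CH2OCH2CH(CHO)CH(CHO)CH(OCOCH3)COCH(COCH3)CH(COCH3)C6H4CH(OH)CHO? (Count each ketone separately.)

Reading the structure from left to right:
  HOCH2: HO– on an sp³ carbon → alcohol.
  CH(COCH3): pendant –COCH3: carbonyl C bonded to two carbons → ketone.
  CH2OCH2: C–O–C with sp³ carbons on both sides and no adjacent C=O → ether.
  CH(CHO): pendant –CHO: carbonyl C bonded to C and H → aldehyde.
  CH(CHO): pendant –CHO: carbonyl C bonded to C and H → aldehyde.
  CH(OCOCH3): pendant –OC(=O)CH3: an acyloxy group → ester.
  CO: –C(=O)– with carbon on both sides → ketone.
  CH(COCH3): pendant –COCH3: carbonyl C bonded to two carbons → ketone.
  CH(COCH3): pendant –COCH3: carbonyl C bonded to two carbons → ketone.
  C6H4: para-disubstituted benzene ring → arene.
  CH(OH): –OH on an sp³ carbon → alcohol (secondary).
  CHO: terminal –CHO: carbonyl C bonded to H and C → aldehyde.
Ketone appears at: CH(COCH3), CO, CH(COCH3), CH(COCH3) → 4.

4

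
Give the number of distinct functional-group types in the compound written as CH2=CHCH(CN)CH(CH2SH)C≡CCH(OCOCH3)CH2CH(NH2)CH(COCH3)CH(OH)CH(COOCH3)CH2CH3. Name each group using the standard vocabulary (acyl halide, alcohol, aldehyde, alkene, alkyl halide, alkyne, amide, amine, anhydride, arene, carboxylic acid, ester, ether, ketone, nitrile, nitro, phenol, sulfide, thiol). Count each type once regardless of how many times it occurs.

8

Taking each segment in turn:
  CH2=CH: C=C double bond → alkene.
  CH(CN): pendant –C≡N: nitrile.
  CH(CH2SH): pendant –CH2SH → thiol.
  C≡C: C≡C triple bond → alkyne.
  CH(OCOCH3): pendant –OC(=O)CH3: an acyloxy group → ester.
  CH(NH2): –NH2 on an sp³ carbon with no adjacent C=O → amine.
  CH(COCH3): pendant –COCH3: carbonyl C bonded to two carbons → ketone.
  CH(OH): –OH on an sp³ carbon → alcohol (secondary).
  CH(COOCH3): pendant –COOCH3: carbonyl C bonded to C and –OCH3 → ester.
Distinct types present: alcohol, alkene, alkyne, amine, ester, ketone, nitrile, thiol.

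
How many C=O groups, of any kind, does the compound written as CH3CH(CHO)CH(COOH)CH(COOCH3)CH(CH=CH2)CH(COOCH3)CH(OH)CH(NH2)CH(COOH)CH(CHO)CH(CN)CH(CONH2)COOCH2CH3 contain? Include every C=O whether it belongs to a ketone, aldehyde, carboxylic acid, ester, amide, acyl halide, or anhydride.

8

CH(CHO): aldehyde, 1 C=O (running total 1).
CH(COOH): carboxylic acid, 1 C=O (running total 2).
CH(COOCH3): ester, 1 C=O (running total 3).
CH(COOCH3): ester, 1 C=O (running total 4).
CH(COOH): carboxylic acid, 1 C=O (running total 5).
CH(CHO): aldehyde, 1 C=O (running total 6).
CH(CONH2): amide, 1 C=O (running total 7).
COOCH2CH3: ester, 1 C=O (running total 8).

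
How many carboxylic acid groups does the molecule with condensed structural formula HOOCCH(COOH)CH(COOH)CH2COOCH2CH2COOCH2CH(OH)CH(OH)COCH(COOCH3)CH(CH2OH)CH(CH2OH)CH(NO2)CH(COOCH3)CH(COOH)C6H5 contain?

4

–COOH: carbonyl C bonded to –OH and C → carboxylic acid (the –OH is not a separate alcohol).
pendant –COOH: carbonyl C bonded to C and –OH → carboxylic acid.
pendant –COOH: carbonyl C bonded to C and –OH → carboxylic acid.
–C(=O)–O–C with C on the carbonyl side → ester.
–C(=O)–O–C with C on the carbonyl side → ester.
–OH on an sp³ carbon → alcohol (secondary).
–OH on an sp³ carbon → alcohol (secondary).
–C(=O)– with carbon on both sides → ketone.
pendant –COOCH3: carbonyl C bonded to C and –OCH3 → ester.
pendant –CH2OH on an sp³ backbone C → alcohol.
pendant –CH2OH on an sp³ backbone C → alcohol.
–NO2 on an sp³ carbon → nitro (the N=O is not a carbonyl).
pendant –COOCH3: carbonyl C bonded to C and –OCH3 → ester.
pendant –COOH: carbonyl C bonded to C and –OH → carboxylic acid.
–C6H5 phenyl ring → arene.
Carboxylic acid appears at: HOOC, CH(COOH), CH(COOH), CH(COOH) → 4.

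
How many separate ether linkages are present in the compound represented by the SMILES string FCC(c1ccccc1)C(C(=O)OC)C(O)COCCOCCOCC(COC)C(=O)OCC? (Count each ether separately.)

halogen on an sp³ carbon → alkyl halide.
pendant –C6H5: benzene ring → arene.
pendant –COOCH3: carbonyl C bonded to C and –OCH3 → ester.
–OH on an sp³ carbon → alcohol (secondary).
C–O–C with sp³ carbons on both sides and no adjacent C=O → ether.
C–O–C with sp³ carbons on both sides and no adjacent C=O → ether.
C–O–C with sp³ carbons on both sides and no adjacent C=O → ether.
pendant –CH2OCH3: C–O–C linkage → ether.
–C(=O)OCH2CH3: carbonyl C bonded to C and to –OEt → ester.
Ether appears at: CH2OCH2, CH2OCH2, CH2OCH2, CH(CH2OCH3) → 4.

4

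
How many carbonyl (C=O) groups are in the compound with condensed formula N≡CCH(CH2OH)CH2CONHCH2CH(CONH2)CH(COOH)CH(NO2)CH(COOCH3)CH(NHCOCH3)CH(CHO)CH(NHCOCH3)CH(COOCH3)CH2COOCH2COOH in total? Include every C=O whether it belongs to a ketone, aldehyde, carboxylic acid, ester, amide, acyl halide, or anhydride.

CH2CONHCH2: amide, 1 C=O (running total 1).
CH(CONH2): amide, 1 C=O (running total 2).
CH(COOH): carboxylic acid, 1 C=O (running total 3).
CH(COOCH3): ester, 1 C=O (running total 4).
CH(NHCOCH3): amide, 1 C=O (running total 5).
CH(CHO): aldehyde, 1 C=O (running total 6).
CH(NHCOCH3): amide, 1 C=O (running total 7).
CH(COOCH3): ester, 1 C=O (running total 8).
CH2COOCH2: ester, 1 C=O (running total 9).
COOH: carboxylic acid, 1 C=O (running total 10).

10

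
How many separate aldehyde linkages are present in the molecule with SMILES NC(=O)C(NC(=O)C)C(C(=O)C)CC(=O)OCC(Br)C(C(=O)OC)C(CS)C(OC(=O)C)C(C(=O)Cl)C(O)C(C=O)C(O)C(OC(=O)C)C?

1

Taking each segment in turn:
  H2NCO: –C(=O)NH2: carbonyl C bonded to C and to N → amide (the N is not a separate amine).
  CH(NHCOCH3): pendant –NHC(=O)CH3: N bonded to a carbonyl → amide (not amine).
  CH(COCH3): pendant –COCH3: carbonyl C bonded to two carbons → ketone.
  CH2COOCH2: –C(=O)–O–C with C on the carbonyl side → ester.
  CH(Br): halogen on an sp³ carbon → alkyl halide.
  CH(COOCH3): pendant –COOCH3: carbonyl C bonded to C and –OCH3 → ester.
  CH(CH2SH): pendant –CH2SH → thiol.
  CH(OCOCH3): pendant –OC(=O)CH3: an acyloxy group → ester.
  CH(COCl): pendant –C(=O)X: carbonyl C bonded to C and halogen → acyl halide.
  CH(OH): –OH on an sp³ carbon → alcohol (secondary).
  CH(CHO): pendant –CHO: carbonyl C bonded to C and H → aldehyde.
  CH(OH): –OH on an sp³ carbon → alcohol (secondary).
  CH(OCOCH3): pendant –OC(=O)CH3: an acyloxy group → ester.
Aldehyde appears at: CH(CHO) → 1.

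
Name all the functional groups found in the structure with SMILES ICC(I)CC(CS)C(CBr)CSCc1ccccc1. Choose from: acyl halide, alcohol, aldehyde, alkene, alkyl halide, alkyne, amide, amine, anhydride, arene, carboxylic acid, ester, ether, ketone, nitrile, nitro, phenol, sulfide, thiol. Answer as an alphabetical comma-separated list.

alkyl halide, arene, sulfide, thiol

Reading the structure from left to right:
  ICH2: halogen on an sp³ carbon → alkyl halide.
  CH(I): halogen on an sp³ carbon → alkyl halide.
  CH(CH2SH): pendant –CH2SH → thiol.
  CH(CH2Br): pendant –CH2X: halogen on sp³ carbon → alkyl halide.
  CH2SCH2: C–S–C linkage → sulfide (thioether).
  C6H5: –C6H5 phenyl ring → arene.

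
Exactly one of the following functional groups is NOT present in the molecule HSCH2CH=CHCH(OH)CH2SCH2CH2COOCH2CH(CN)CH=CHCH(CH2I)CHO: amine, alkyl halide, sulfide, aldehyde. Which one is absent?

sulfide: present (CH2SCH2 — C–S–C linkage → sulfide (thioether)).
alkyl halide: present (CH(CH2I) — pendant –CH2X: halogen on sp³ carbon → alkyl halide).
aldehyde: present (CHO — terminal –CHO: carbonyl C bonded to H and C → aldehyde).
amine: no segment matches this pattern.

amine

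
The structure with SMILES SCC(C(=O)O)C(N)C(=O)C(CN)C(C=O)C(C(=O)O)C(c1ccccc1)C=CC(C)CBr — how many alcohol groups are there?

0

–SH on an sp³ carbon → thiol.
pendant –COOH: carbonyl C bonded to C and –OH → carboxylic acid.
–NH2 on an sp³ carbon with no adjacent C=O → amine.
–C(=O)– with carbon on both sides → ketone.
pendant –CH2NH2: N on sp³ C, no adjacent C=O → amine.
pendant –CHO: carbonyl C bonded to C and H → aldehyde.
pendant –COOH: carbonyl C bonded to C and –OH → carboxylic acid.
pendant –C6H5: benzene ring → arene.
C=C double bond → alkene.
halogen on an sp³ carbon → alkyl halide.
No segment is a alcohol: HSCH2 is thiol, not alcohol; CH(COOH) is carboxylic acid, not alcohol; CO is ketone, not alcohol. → 0.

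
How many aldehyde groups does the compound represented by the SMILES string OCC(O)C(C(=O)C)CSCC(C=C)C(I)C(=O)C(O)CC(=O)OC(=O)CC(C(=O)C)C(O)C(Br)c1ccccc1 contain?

HO– on an sp³ carbon → alcohol.
–OH on an sp³ carbon → alcohol (secondary).
pendant –COCH3: carbonyl C bonded to two carbons → ketone.
C–S–C linkage → sulfide (thioether).
pendant –CH=CH2: C=C double bond → alkene.
halogen on an sp³ carbon → alkyl halide.
–C(=O)– with carbon on both sides → ketone.
–OH on an sp³ carbon → alcohol (secondary).
two acyl groups sharing one oxygen, –C(=O)–O–C(=O)– → anhydride.
pendant –COCH3: carbonyl C bonded to two carbons → ketone.
–OH on an sp³ carbon → alcohol (secondary).
halogen on an sp³ carbon → alkyl halide.
–C6H5 phenyl ring → arene.
No segment is a aldehyde: CH(COCH3) is ketone, not aldehyde; CO is ketone, not aldehyde; CH(COCH3) is ketone, not aldehyde. → 0.

0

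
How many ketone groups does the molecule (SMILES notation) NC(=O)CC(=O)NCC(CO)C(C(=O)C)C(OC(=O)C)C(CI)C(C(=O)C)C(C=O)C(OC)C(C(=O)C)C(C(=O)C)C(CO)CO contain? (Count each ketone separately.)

4

Taking each segment in turn:
  H2NCO: –C(=O)NH2: carbonyl C bonded to C and to N → amide (the N is not a separate amine).
  CH2CONHCH2: –C(=O)–N– linkage → amide (the N is not an amine).
  CH(CH2OH): pendant –CH2OH on an sp³ backbone C → alcohol.
  CH(COCH3): pendant –COCH3: carbonyl C bonded to two carbons → ketone.
  CH(OCOCH3): pendant –OC(=O)CH3: an acyloxy group → ester.
  CH(CH2I): pendant –CH2X: halogen on sp³ carbon → alkyl halide.
  CH(COCH3): pendant –COCH3: carbonyl C bonded to two carbons → ketone.
  CH(CHO): pendant –CHO: carbonyl C bonded to C and H → aldehyde.
  CH(OCH3): pendant –OCH3: C–O–C with sp³ C, no adjacent C=O → ether.
  CH(COCH3): pendant –COCH3: carbonyl C bonded to two carbons → ketone.
  CH(COCH3): pendant –COCH3: carbonyl C bonded to two carbons → ketone.
  CH(CH2OH): pendant –CH2OH on an sp³ backbone C → alcohol.
  CH2OH: –OH on an sp³ carbon → alcohol.
Ketone appears at: CH(COCH3), CH(COCH3), CH(COCH3), CH(COCH3) → 4.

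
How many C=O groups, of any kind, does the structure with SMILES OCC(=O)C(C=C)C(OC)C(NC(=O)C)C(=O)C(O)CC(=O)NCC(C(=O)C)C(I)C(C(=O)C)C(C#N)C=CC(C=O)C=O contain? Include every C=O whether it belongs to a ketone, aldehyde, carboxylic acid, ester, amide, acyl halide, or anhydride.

CO: ketone, 1 C=O (running total 1).
CH(NHCOCH3): amide, 1 C=O (running total 2).
CO: ketone, 1 C=O (running total 3).
CH2CONHCH2: amide, 1 C=O (running total 4).
CH(COCH3): ketone, 1 C=O (running total 5).
CH(COCH3): ketone, 1 C=O (running total 6).
CH(CHO): aldehyde, 1 C=O (running total 7).
CHO: aldehyde, 1 C=O (running total 8).

8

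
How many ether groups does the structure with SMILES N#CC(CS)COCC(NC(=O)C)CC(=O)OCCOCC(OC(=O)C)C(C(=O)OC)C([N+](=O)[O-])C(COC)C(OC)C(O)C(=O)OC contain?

4

Taking each segment in turn:
  N≡C: N≡C–: carbon triple-bonded to nitrogen → nitrile.
  CH(CH2SH): pendant –CH2SH → thiol.
  CH2OCH2: C–O–C with sp³ carbons on both sides and no adjacent C=O → ether.
  CH(NHCOCH3): pendant –NHC(=O)CH3: N bonded to a carbonyl → amide (not amine).
  CH2COOCH2: –C(=O)–O–C with C on the carbonyl side → ester.
  CH2OCH2: C–O–C with sp³ carbons on both sides and no adjacent C=O → ether.
  CH(OCOCH3): pendant –OC(=O)CH3: an acyloxy group → ester.
  CH(COOCH3): pendant –COOCH3: carbonyl C bonded to C and –OCH3 → ester.
  CH(NO2): –NO2 on an sp³ carbon → nitro (the N=O is not a carbonyl).
  CH(CH2OCH3): pendant –CH2OCH3: C–O–C linkage → ether.
  CH(OCH3): pendant –OCH3: C–O–C with sp³ C, no adjacent C=O → ether.
  CH(OH): –OH on an sp³ carbon → alcohol (secondary).
  COOCH3: –C(=O)OCH3: carbonyl C bonded to C and to –OCH3 → ester (not ketone + ether).
Ether appears at: CH2OCH2, CH2OCH2, CH(CH2OCH3), CH(OCH3) → 4.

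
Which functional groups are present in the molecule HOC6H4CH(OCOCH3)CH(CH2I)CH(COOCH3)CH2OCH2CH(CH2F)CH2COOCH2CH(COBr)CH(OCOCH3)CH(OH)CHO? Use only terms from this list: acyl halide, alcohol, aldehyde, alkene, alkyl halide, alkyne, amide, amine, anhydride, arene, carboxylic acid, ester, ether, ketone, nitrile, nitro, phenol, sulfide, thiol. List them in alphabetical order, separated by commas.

–OH attached directly to an aromatic ring → phenol (not alcohol); the ring itself is an arene.
pendant –OC(=O)CH3: an acyloxy group → ester.
pendant –CH2X: halogen on sp³ carbon → alkyl halide.
pendant –COOCH3: carbonyl C bonded to C and –OCH3 → ester.
C–O–C with sp³ carbons on both sides and no adjacent C=O → ether.
pendant –CH2X: halogen on sp³ carbon → alkyl halide.
–C(=O)–O–C with C on the carbonyl side → ester.
pendant –C(=O)X: carbonyl C bonded to C and halogen → acyl halide.
pendant –OC(=O)CH3: an acyloxy group → ester.
–OH on an sp³ carbon → alcohol (secondary).
terminal –CHO: carbonyl C bonded to H and C → aldehyde.

acyl halide, alcohol, aldehyde, alkyl halide, arene, ester, ether, phenol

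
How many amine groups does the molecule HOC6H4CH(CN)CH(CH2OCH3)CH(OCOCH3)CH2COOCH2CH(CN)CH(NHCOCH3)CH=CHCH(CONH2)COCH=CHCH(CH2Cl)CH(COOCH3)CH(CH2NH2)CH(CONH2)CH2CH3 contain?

1

Reading the structure from left to right:
  HOC6H4: –OH attached directly to an aromatic ring → phenol (not alcohol); the ring itself is an arene.
  CH(CN): pendant –C≡N: nitrile.
  CH(CH2OCH3): pendant –CH2OCH3: C–O–C linkage → ether.
  CH(OCOCH3): pendant –OC(=O)CH3: an acyloxy group → ester.
  CH2COOCH2: –C(=O)–O–C with C on the carbonyl side → ester.
  CH(CN): pendant –C≡N: nitrile.
  CH(NHCOCH3): pendant –NHC(=O)CH3: N bonded to a carbonyl → amide (not amine).
  CH=CH: C=C double bond → alkene.
  CH(CONH2): pendant –CONH2: carbonyl C bonded to C and N → amide.
  CO: –C(=O)– with carbon on both sides → ketone.
  CH=CH: C=C double bond → alkene.
  CH(CH2Cl): pendant –CH2X: halogen on sp³ carbon → alkyl halide.
  CH(COOCH3): pendant –COOCH3: carbonyl C bonded to C and –OCH3 → ester.
  CH(CH2NH2): pendant –CH2NH2: N on sp³ C, no adjacent C=O → amine.
  CH(CONH2): pendant –CONH2: carbonyl C bonded to C and N → amide.
Amine appears at: CH(CH2NH2) → 1.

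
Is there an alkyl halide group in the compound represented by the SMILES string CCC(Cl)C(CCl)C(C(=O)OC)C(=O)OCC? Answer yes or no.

Working along the chain:
  CH(Cl): halogen on an sp³ carbon → alkyl halide.
  CH(CH2Cl): pendant –CH2X: halogen on sp³ carbon → alkyl halide.
  CH(COOCH3): pendant –COOCH3: carbonyl C bonded to C and –OCH3 → ester.
  COOCH2CH3: –C(=O)OCH2CH3: carbonyl C bonded to C and to –OEt → ester.
The CH(Cl) segment supplies the alkyl halide: halogen on an sp³ carbon → alkyl halide.

yes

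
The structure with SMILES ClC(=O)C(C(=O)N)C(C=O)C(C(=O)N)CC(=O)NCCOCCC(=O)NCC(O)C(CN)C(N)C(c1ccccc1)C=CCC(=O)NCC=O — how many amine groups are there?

Taking each segment in turn:
  ClCO: –C(=O)Cl: carbonyl C bonded to C and to a halogen → acyl halide (not alkyl halide).
  CH(CONH2): pendant –CONH2: carbonyl C bonded to C and N → amide.
  CH(CHO): pendant –CHO: carbonyl C bonded to C and H → aldehyde.
  CH(CONH2): pendant –CONH2: carbonyl C bonded to C and N → amide.
  CH2CONHCH2: –C(=O)–N– linkage → amide (the N is not an amine).
  CH2OCH2: C–O–C with sp³ carbons on both sides and no adjacent C=O → ether.
  CH2CONHCH2: –C(=O)–N– linkage → amide (the N is not an amine).
  CH(OH): –OH on an sp³ carbon → alcohol (secondary).
  CH(CH2NH2): pendant –CH2NH2: N on sp³ C, no adjacent C=O → amine.
  CH(NH2): –NH2 on an sp³ carbon with no adjacent C=O → amine.
  CH(C6H5): pendant –C6H5: benzene ring → arene.
  CH=CH: C=C double bond → alkene.
  CH2CONHCH2: –C(=O)–N– linkage → amide (the N is not an amine).
  CHO: terminal –CHO: carbonyl C bonded to H and C → aldehyde.
Amine appears at: CH(CH2NH2), CH(NH2) → 2.

2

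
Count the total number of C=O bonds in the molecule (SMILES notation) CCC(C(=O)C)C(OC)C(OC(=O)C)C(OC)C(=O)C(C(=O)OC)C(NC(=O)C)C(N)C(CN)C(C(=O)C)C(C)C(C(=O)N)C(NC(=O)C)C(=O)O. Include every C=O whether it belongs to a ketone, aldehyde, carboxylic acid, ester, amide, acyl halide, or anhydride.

9

CH(COCH3): ketone, 1 C=O (running total 1).
CH(OCOCH3): ester, 1 C=O (running total 2).
CO: ketone, 1 C=O (running total 3).
CH(COOCH3): ester, 1 C=O (running total 4).
CH(NHCOCH3): amide, 1 C=O (running total 5).
CH(COCH3): ketone, 1 C=O (running total 6).
CH(CONH2): amide, 1 C=O (running total 7).
CH(NHCOCH3): amide, 1 C=O (running total 8).
COOH: carboxylic acid, 1 C=O (running total 9).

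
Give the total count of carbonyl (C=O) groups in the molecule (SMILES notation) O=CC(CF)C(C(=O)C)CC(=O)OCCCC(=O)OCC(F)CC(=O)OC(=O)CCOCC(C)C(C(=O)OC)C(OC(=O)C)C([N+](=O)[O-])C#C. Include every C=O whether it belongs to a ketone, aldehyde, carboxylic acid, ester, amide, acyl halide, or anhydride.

OHC: aldehyde, 1 C=O (running total 1).
CH(COCH3): ketone, 1 C=O (running total 2).
CH2COOCH2: ester, 1 C=O (running total 3).
CH2COOCH2: ester, 1 C=O (running total 4).
CH2CO-O-COCH2: anhydride, 2 C=O (running total 6).
CH(COOCH3): ester, 1 C=O (running total 7).
CH(OCOCH3): ester, 1 C=O (running total 8).

8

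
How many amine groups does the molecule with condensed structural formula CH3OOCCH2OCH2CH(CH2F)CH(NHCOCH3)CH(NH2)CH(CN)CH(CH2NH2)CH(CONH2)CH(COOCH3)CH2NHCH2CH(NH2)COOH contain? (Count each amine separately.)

Taking each segment in turn:
  CH3OOC: CH3O–C(=O)–: carbonyl C bonded to C and to –OCH3 → ester (not ketone + ether).
  CH2OCH2: C–O–C with sp³ carbons on both sides and no adjacent C=O → ether.
  CH(CH2F): pendant –CH2X: halogen on sp³ carbon → alkyl halide.
  CH(NHCOCH3): pendant –NHC(=O)CH3: N bonded to a carbonyl → amide (not amine).
  CH(NH2): –NH2 on an sp³ carbon with no adjacent C=O → amine.
  CH(CN): pendant –C≡N: nitrile.
  CH(CH2NH2): pendant –CH2NH2: N on sp³ C, no adjacent C=O → amine.
  CH(CONH2): pendant –CONH2: carbonyl C bonded to C and N → amide.
  CH(COOCH3): pendant –COOCH3: carbonyl C bonded to C and –OCH3 → ester.
  CH2NHCH2: C–N–C with sp³ carbons and no adjacent C=O → amine (secondary).
  CH(NH2): –NH2 on an sp³ carbon with no adjacent C=O → amine.
  COOH: –COOH: carbonyl C bonded to –OH and C → carboxylic acid (the –OH is not a separate alcohol).
Amine appears at: CH(NH2), CH(CH2NH2), CH2NHCH2, CH(NH2) → 4.

4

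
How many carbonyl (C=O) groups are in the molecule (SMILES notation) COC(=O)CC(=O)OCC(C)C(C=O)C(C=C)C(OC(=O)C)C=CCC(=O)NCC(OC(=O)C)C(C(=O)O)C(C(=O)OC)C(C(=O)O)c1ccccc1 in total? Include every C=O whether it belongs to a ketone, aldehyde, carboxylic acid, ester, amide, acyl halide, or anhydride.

CH3OOC: ester, 1 C=O (running total 1).
CH2COOCH2: ester, 1 C=O (running total 2).
CH(CHO): aldehyde, 1 C=O (running total 3).
CH(OCOCH3): ester, 1 C=O (running total 4).
CH2CONHCH2: amide, 1 C=O (running total 5).
CH(OCOCH3): ester, 1 C=O (running total 6).
CH(COOH): carboxylic acid, 1 C=O (running total 7).
CH(COOCH3): ester, 1 C=O (running total 8).
CH(COOH): carboxylic acid, 1 C=O (running total 9).

9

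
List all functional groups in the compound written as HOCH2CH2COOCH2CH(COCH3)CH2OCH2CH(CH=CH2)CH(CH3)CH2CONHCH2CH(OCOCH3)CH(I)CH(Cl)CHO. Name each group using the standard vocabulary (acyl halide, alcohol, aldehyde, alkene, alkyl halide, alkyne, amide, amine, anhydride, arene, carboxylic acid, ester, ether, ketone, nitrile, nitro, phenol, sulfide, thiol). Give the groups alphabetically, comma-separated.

alcohol, aldehyde, alkene, alkyl halide, amide, ester, ether, ketone

Working along the chain:
  HOCH2: HO– on an sp³ carbon → alcohol.
  CH2COOCH2: –C(=O)–O–C with C on the carbonyl side → ester.
  CH(COCH3): pendant –COCH3: carbonyl C bonded to two carbons → ketone.
  CH2OCH2: C–O–C with sp³ carbons on both sides and no adjacent C=O → ether.
  CH(CH=CH2): pendant –CH=CH2: C=C double bond → alkene.
  CH2CONHCH2: –C(=O)–N– linkage → amide (the N is not an amine).
  CH(OCOCH3): pendant –OC(=O)CH3: an acyloxy group → ester.
  CH(I): halogen on an sp³ carbon → alkyl halide.
  CH(Cl): halogen on an sp³ carbon → alkyl halide.
  CHO: terminal –CHO: carbonyl C bonded to H and C → aldehyde.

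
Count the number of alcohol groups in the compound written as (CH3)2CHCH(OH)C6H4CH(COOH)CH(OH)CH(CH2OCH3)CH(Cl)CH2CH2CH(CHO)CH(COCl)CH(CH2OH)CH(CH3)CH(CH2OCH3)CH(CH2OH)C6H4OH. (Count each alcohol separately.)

Reading the structure from left to right:
  CH(OH): –OH on an sp³ carbon → alcohol (secondary).
  C6H4: para-disubstituted benzene ring → arene.
  CH(COOH): pendant –COOH: carbonyl C bonded to C and –OH → carboxylic acid.
  CH(OH): –OH on an sp³ carbon → alcohol (secondary).
  CH(CH2OCH3): pendant –CH2OCH3: C–O–C linkage → ether.
  CH(Cl): halogen on an sp³ carbon → alkyl halide.
  CH(CHO): pendant –CHO: carbonyl C bonded to C and H → aldehyde.
  CH(COCl): pendant –C(=O)X: carbonyl C bonded to C and halogen → acyl halide.
  CH(CH2OH): pendant –CH2OH on an sp³ backbone C → alcohol.
  CH(CH2OCH3): pendant –CH2OCH3: C–O–C linkage → ether.
  CH(CH2OH): pendant –CH2OH on an sp³ backbone C → alcohol.
  C6H4OH: –OH attached directly to an aromatic ring → phenol (not alcohol); the ring itself is an arene.
Alcohol appears at: CH(OH), CH(OH), CH(CH2OH), CH(CH2OH) → 4.

4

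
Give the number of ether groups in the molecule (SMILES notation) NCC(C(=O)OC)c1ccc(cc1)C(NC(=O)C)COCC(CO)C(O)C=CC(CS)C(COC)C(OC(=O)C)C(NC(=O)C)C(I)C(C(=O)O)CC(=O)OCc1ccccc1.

2

Taking each segment in turn:
  H2NCH2: –NH2 on an sp³ carbon with no adjacent C=O → amine.
  CH(COOCH3): pendant –COOCH3: carbonyl C bonded to C and –OCH3 → ester.
  C6H4: para-disubstituted benzene ring → arene.
  CH(NHCOCH3): pendant –NHC(=O)CH3: N bonded to a carbonyl → amide (not amine).
  CH2OCH2: C–O–C with sp³ carbons on both sides and no adjacent C=O → ether.
  CH(CH2OH): pendant –CH2OH on an sp³ backbone C → alcohol.
  CH(OH): –OH on an sp³ carbon → alcohol (secondary).
  CH=CH: C=C double bond → alkene.
  CH(CH2SH): pendant –CH2SH → thiol.
  CH(CH2OCH3): pendant –CH2OCH3: C–O–C linkage → ether.
  CH(OCOCH3): pendant –OC(=O)CH3: an acyloxy group → ester.
  CH(NHCOCH3): pendant –NHC(=O)CH3: N bonded to a carbonyl → amide (not amine).
  CH(I): halogen on an sp³ carbon → alkyl halide.
  CH(COOH): pendant –COOH: carbonyl C bonded to C and –OH → carboxylic acid.
  CH2COOCH2: –C(=O)–O–C with C on the carbonyl side → ester.
  C6H5: –C6H5 phenyl ring → arene.
Ether appears at: CH2OCH2, CH(CH2OCH3) → 2.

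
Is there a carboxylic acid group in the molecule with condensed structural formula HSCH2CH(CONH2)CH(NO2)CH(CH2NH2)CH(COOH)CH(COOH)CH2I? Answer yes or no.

–SH on an sp³ carbon → thiol.
pendant –CONH2: carbonyl C bonded to C and N → amide.
–NO2 on an sp³ carbon → nitro (the N=O is not a carbonyl).
pendant –CH2NH2: N on sp³ C, no adjacent C=O → amine.
pendant –COOH: carbonyl C bonded to C and –OH → carboxylic acid.
pendant –COOH: carbonyl C bonded to C and –OH → carboxylic acid.
halogen on an sp³ carbon → alkyl halide.
The CH(COOH) segment supplies the carboxylic acid: pendant –COOH: carbonyl C bonded to C and –OH → carboxylic acid.

yes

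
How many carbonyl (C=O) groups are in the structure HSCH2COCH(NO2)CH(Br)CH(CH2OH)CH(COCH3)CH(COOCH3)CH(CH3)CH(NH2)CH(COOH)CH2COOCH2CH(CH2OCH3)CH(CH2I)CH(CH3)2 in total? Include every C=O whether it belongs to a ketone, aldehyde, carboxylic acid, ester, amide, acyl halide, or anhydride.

5

CO: ketone, 1 C=O (running total 1).
CH(COCH3): ketone, 1 C=O (running total 2).
CH(COOCH3): ester, 1 C=O (running total 3).
CH(COOH): carboxylic acid, 1 C=O (running total 4).
CH2COOCH2: ester, 1 C=O (running total 5).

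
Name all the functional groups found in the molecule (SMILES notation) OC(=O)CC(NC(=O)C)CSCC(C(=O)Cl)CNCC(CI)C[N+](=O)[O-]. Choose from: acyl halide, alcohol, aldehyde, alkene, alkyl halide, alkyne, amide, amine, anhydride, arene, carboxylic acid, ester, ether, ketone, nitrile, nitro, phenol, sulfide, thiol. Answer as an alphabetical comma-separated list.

Working along the chain:
  HOOC: –COOH: carbonyl C bonded to –OH and C → carboxylic acid (the –OH is not a separate alcohol).
  CH(NHCOCH3): pendant –NHC(=O)CH3: N bonded to a carbonyl → amide (not amine).
  CH2SCH2: C–S–C linkage → sulfide (thioether).
  CH(COCl): pendant –C(=O)X: carbonyl C bonded to C and halogen → acyl halide.
  CH2NHCH2: C–N–C with sp³ carbons and no adjacent C=O → amine (secondary).
  CH(CH2I): pendant –CH2X: halogen on sp³ carbon → alkyl halide.
  CH2NO2: –NO2 on carbon → nitro group.

acyl halide, alkyl halide, amide, amine, carboxylic acid, nitro, sulfide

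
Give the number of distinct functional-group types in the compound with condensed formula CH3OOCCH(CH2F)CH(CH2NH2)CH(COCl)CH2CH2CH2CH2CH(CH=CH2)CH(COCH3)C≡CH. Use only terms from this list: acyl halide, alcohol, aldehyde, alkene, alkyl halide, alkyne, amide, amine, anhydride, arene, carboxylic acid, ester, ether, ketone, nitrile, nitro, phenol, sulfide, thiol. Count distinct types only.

Working along the chain:
  CH3OOC: CH3O–C(=O)–: carbonyl C bonded to C and to –OCH3 → ester (not ketone + ether).
  CH(CH2F): pendant –CH2X: halogen on sp³ carbon → alkyl halide.
  CH(CH2NH2): pendant –CH2NH2: N on sp³ C, no adjacent C=O → amine.
  CH(COCl): pendant –C(=O)X: carbonyl C bonded to C and halogen → acyl halide.
  CH(CH=CH2): pendant –CH=CH2: C=C double bond → alkene.
  CH(COCH3): pendant –COCH3: carbonyl C bonded to two carbons → ketone.
  C≡CH: C≡C triple bond → alkyne.
Distinct types present: acyl halide, alkene, alkyl halide, alkyne, amine, ester, ketone.

7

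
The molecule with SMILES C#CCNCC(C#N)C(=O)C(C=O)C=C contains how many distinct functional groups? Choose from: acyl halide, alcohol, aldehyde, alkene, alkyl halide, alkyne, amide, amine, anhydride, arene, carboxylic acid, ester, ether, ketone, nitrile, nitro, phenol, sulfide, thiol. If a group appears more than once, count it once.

C≡C triple bond → alkyne.
C–N–C with sp³ carbons and no adjacent C=O → amine (secondary).
pendant –C≡N: nitrile.
–C(=O)– with carbon on both sides → ketone.
pendant –CHO: carbonyl C bonded to C and H → aldehyde.
C=C double bond → alkene.
Distinct types present: aldehyde, alkene, alkyne, amine, ketone, nitrile.

6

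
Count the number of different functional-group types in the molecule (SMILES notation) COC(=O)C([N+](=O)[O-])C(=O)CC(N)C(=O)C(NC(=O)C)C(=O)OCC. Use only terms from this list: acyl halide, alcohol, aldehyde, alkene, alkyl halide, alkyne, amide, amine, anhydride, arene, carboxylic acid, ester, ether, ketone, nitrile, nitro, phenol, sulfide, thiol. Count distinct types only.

5

Working along the chain:
  CH3OOC: CH3O–C(=O)–: carbonyl C bonded to C and to –OCH3 → ester (not ketone + ether).
  CH(NO2): –NO2 on an sp³ carbon → nitro (the N=O is not a carbonyl).
  CO: –C(=O)– with carbon on both sides → ketone.
  CH(NH2): –NH2 on an sp³ carbon with no adjacent C=O → amine.
  CO: –C(=O)– with carbon on both sides → ketone.
  CH(NHCOCH3): pendant –NHC(=O)CH3: N bonded to a carbonyl → amide (not amine).
  COOCH2CH3: –C(=O)OCH2CH3: carbonyl C bonded to C and to –OEt → ester.
Distinct types present: amide, amine, ester, ketone, nitro.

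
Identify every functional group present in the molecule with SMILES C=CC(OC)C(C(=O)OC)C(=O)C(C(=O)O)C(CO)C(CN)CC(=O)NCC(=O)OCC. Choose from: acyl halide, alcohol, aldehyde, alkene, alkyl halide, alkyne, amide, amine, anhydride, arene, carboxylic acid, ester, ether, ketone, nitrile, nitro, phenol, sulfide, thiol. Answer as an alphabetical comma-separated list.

alcohol, alkene, amide, amine, carboxylic acid, ester, ether, ketone

C=C double bond → alkene.
pendant –OCH3: C–O–C with sp³ C, no adjacent C=O → ether.
pendant –COOCH3: carbonyl C bonded to C and –OCH3 → ester.
–C(=O)– with carbon on both sides → ketone.
pendant –COOH: carbonyl C bonded to C and –OH → carboxylic acid.
pendant –CH2OH on an sp³ backbone C → alcohol.
pendant –CH2NH2: N on sp³ C, no adjacent C=O → amine.
–C(=O)–N– linkage → amide (the N is not an amine).
–C(=O)OCH2CH3: carbonyl C bonded to C and to –OEt → ester.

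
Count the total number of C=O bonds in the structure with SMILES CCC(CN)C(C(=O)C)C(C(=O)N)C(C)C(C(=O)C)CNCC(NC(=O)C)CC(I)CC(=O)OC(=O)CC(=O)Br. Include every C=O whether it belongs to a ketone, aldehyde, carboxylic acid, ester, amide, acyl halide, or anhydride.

CH(COCH3): ketone, 1 C=O (running total 1).
CH(CONH2): amide, 1 C=O (running total 2).
CH(COCH3): ketone, 1 C=O (running total 3).
CH(NHCOCH3): amide, 1 C=O (running total 4).
CH2CO-O-COCH2: anhydride, 2 C=O (running total 6).
COBr: acyl halide, 1 C=O (running total 7).

7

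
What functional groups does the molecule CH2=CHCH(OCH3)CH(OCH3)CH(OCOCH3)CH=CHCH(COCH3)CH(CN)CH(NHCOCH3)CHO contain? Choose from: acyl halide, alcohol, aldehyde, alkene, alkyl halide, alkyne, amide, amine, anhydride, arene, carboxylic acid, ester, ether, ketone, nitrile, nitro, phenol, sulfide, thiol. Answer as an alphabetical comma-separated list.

aldehyde, alkene, amide, ester, ether, ketone, nitrile

C=C double bond → alkene.
pendant –OCH3: C–O–C with sp³ C, no adjacent C=O → ether.
pendant –OCH3: C–O–C with sp³ C, no adjacent C=O → ether.
pendant –OC(=O)CH3: an acyloxy group → ester.
C=C double bond → alkene.
pendant –COCH3: carbonyl C bonded to two carbons → ketone.
pendant –C≡N: nitrile.
pendant –NHC(=O)CH3: N bonded to a carbonyl → amide (not amine).
terminal –CHO: carbonyl C bonded to H and C → aldehyde.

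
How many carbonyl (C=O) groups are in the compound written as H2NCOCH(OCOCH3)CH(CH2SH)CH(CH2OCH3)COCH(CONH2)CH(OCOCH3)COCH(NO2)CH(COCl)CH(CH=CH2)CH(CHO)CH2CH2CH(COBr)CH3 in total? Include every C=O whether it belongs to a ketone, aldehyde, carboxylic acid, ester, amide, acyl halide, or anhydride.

H2NCO: amide, 1 C=O (running total 1).
CH(OCOCH3): ester, 1 C=O (running total 2).
CO: ketone, 1 C=O (running total 3).
CH(CONH2): amide, 1 C=O (running total 4).
CH(OCOCH3): ester, 1 C=O (running total 5).
CO: ketone, 1 C=O (running total 6).
CH(COCl): acyl halide, 1 C=O (running total 7).
CH(CHO): aldehyde, 1 C=O (running total 8).
CH(COBr): acyl halide, 1 C=O (running total 9).

9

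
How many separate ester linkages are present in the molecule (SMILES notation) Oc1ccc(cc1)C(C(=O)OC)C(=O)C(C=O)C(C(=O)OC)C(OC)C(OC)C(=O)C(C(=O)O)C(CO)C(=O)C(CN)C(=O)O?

–OH attached directly to an aromatic ring → phenol (not alcohol); the ring itself is an arene.
pendant –COOCH3: carbonyl C bonded to C and –OCH3 → ester.
–C(=O)– with carbon on both sides → ketone.
pendant –CHO: carbonyl C bonded to C and H → aldehyde.
pendant –COOCH3: carbonyl C bonded to C and –OCH3 → ester.
pendant –OCH3: C–O–C with sp³ C, no adjacent C=O → ether.
pendant –OCH3: C–O–C with sp³ C, no adjacent C=O → ether.
–C(=O)– with carbon on both sides → ketone.
pendant –COOH: carbonyl C bonded to C and –OH → carboxylic acid.
pendant –CH2OH on an sp³ backbone C → alcohol.
–C(=O)– with carbon on both sides → ketone.
pendant –CH2NH2: N on sp³ C, no adjacent C=O → amine.
–COOH: carbonyl C bonded to –OH and C → carboxylic acid (the –OH is not a separate alcohol).
Ester appears at: CH(COOCH3), CH(COOCH3) → 2.

2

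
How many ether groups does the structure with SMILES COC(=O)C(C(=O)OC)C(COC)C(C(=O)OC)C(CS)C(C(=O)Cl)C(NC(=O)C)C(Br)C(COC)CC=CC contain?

2

Taking each segment in turn:
  CH3OOC: CH3O–C(=O)–: carbonyl C bonded to C and to –OCH3 → ester (not ketone + ether).
  CH(COOCH3): pendant –COOCH3: carbonyl C bonded to C and –OCH3 → ester.
  CH(CH2OCH3): pendant –CH2OCH3: C–O–C linkage → ether.
  CH(COOCH3): pendant –COOCH3: carbonyl C bonded to C and –OCH3 → ester.
  CH(CH2SH): pendant –CH2SH → thiol.
  CH(COCl): pendant –C(=O)X: carbonyl C bonded to C and halogen → acyl halide.
  CH(NHCOCH3): pendant –NHC(=O)CH3: N bonded to a carbonyl → amide (not amine).
  CH(Br): halogen on an sp³ carbon → alkyl halide.
  CH(CH2OCH3): pendant –CH2OCH3: C–O–C linkage → ether.
  CH=CH: C=C double bond → alkene.
Ether appears at: CH(CH2OCH3), CH(CH2OCH3) → 2.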